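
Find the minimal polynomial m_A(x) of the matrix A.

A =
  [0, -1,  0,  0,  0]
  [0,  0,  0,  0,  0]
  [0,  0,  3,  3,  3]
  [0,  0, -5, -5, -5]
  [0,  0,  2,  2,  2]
x^2

The characteristic polynomial is χ_A(x) = x^5, so the eigenvalues are known. The minimal polynomial is
  m_A(x) = Π_λ (x − λ)^{k_λ}
where k_λ is the size of the *largest* Jordan block for λ (equivalently, the smallest k with (A − λI)^k v = 0 for every generalised eigenvector v of λ).

  λ = 0: largest Jordan block has size 2, contributing (x − 0)^2

So m_A(x) = x^2 = x^2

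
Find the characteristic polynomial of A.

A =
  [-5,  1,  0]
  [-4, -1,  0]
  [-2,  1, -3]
x^3 + 9*x^2 + 27*x + 27

Expanding det(x·I − A) (e.g. by cofactor expansion or by noting that A is similar to its Jordan form J, which has the same characteristic polynomial as A) gives
  χ_A(x) = x^3 + 9*x^2 + 27*x + 27
which factors as (x + 3)^3. The eigenvalues (with algebraic multiplicities) are λ = -3 with multiplicity 3.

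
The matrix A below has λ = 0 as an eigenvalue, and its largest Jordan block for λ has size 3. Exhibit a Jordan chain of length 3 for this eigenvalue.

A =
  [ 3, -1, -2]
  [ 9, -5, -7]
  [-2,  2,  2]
A Jordan chain for λ = 0 of length 3:
v_1 = (4, -4, 8)ᵀ
v_2 = (3, 9, -2)ᵀ
v_3 = (1, 0, 0)ᵀ

Let N = A − (0)·I. We want v_3 with N^3 v_3 = 0 but N^2 v_3 ≠ 0; then v_{j-1} := N · v_j for j = 3, …, 2.

Pick v_3 = (1, 0, 0)ᵀ.
Then v_2 = N · v_3 = (3, 9, -2)ᵀ.
Then v_1 = N · v_2 = (4, -4, 8)ᵀ.

Sanity check: (A − (0)·I) v_1 = (0, 0, 0)ᵀ = 0. ✓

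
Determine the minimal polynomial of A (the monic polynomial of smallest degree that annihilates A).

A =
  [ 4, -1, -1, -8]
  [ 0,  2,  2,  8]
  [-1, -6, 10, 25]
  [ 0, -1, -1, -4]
x^4 - 12*x^3 + 48*x^2 - 64*x

The characteristic polynomial is χ_A(x) = x*(x - 4)^3, so the eigenvalues are known. The minimal polynomial is
  m_A(x) = Π_λ (x − λ)^{k_λ}
where k_λ is the size of the *largest* Jordan block for λ (equivalently, the smallest k with (A − λI)^k v = 0 for every generalised eigenvector v of λ).

  λ = 0: largest Jordan block has size 1, contributing (x − 0)
  λ = 4: largest Jordan block has size 3, contributing (x − 4)^3

So m_A(x) = x*(x - 4)^3 = x^4 - 12*x^3 + 48*x^2 - 64*x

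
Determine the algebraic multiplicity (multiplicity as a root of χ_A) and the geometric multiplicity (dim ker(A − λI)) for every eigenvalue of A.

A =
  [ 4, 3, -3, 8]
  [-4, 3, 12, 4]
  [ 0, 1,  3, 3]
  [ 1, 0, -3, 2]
λ = 3: alg = 4, geom = 2

Step 1 — factor the characteristic polynomial to read off the algebraic multiplicities:
  χ_A(x) = (x - 3)^4

Step 2 — compute geometric multiplicities via the rank-nullity identity g(λ) = n − rank(A − λI):
  rank(A − (3)·I) = 2, so dim ker(A − (3)·I) = n − 2 = 2

Summary:
  λ = 3: algebraic multiplicity = 4, geometric multiplicity = 2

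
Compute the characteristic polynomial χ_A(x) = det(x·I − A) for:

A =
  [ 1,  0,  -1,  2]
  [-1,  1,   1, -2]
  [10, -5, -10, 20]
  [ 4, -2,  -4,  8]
x^4

Expanding det(x·I − A) (e.g. by cofactor expansion or by noting that A is similar to its Jordan form J, which has the same characteristic polynomial as A) gives
  χ_A(x) = x^4
which factors as x^4. The eigenvalues (with algebraic multiplicities) are λ = 0 with multiplicity 4.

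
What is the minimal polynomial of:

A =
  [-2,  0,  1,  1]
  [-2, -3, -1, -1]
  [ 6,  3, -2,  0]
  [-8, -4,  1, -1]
x^3 + 6*x^2 + 12*x + 8

The characteristic polynomial is χ_A(x) = (x + 2)^4, so the eigenvalues are known. The minimal polynomial is
  m_A(x) = Π_λ (x − λ)^{k_λ}
where k_λ is the size of the *largest* Jordan block for λ (equivalently, the smallest k with (A − λI)^k v = 0 for every generalised eigenvector v of λ).

  λ = -2: largest Jordan block has size 3, contributing (x + 2)^3

So m_A(x) = (x + 2)^3 = x^3 + 6*x^2 + 12*x + 8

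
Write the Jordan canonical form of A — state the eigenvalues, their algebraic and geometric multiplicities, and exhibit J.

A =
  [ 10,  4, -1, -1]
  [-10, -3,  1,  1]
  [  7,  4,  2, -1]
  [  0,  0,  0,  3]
J_3(3) ⊕ J_1(3)

The characteristic polynomial is
  det(x·I − A) = x^4 - 12*x^3 + 54*x^2 - 108*x + 81 = (x - 3)^4

Eigenvalues and multiplicities (the geometric multiplicity of λ is n − rank(A − λI), which equals the number of Jordan blocks for λ):
  λ = 3: algebraic multiplicity = 4, geometric multiplicity = 2

Determining the block sizes for each eigenvalue:
  λ = 3: with am = 4 and gm = 2, the partition is not yet determined (e.g. several partitions of 4 into 2 parts exist). Let N = A − (3)·I. Computing rank(N^1) = 2, rank(N^2) = 1, rank(N^3) = 0; the number of blocks of size ≥ j is rank(N^{j−1}) − rank(N^j), giving [2, 1, 1]. So we have 1 block(s) of size 3, 1 block(s) of size 1 → block sizes [3, 1]

Assembling the blocks gives a Jordan form
J =
  [3, 1, 0, 0]
  [0, 3, 1, 0]
  [0, 0, 3, 0]
  [0, 0, 0, 3]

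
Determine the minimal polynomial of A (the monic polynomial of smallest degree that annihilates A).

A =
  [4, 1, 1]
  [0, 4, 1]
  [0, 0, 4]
x^3 - 12*x^2 + 48*x - 64

The characteristic polynomial is χ_A(x) = (x - 4)^3, so the eigenvalues are known. The minimal polynomial is
  m_A(x) = Π_λ (x − λ)^{k_λ}
where k_λ is the size of the *largest* Jordan block for λ (equivalently, the smallest k with (A − λI)^k v = 0 for every generalised eigenvector v of λ).

  λ = 4: largest Jordan block has size 3, contributing (x − 4)^3

So m_A(x) = (x - 4)^3 = x^3 - 12*x^2 + 48*x - 64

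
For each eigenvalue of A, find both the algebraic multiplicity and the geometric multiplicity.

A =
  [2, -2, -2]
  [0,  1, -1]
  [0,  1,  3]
λ = 2: alg = 3, geom = 2

Step 1 — factor the characteristic polynomial to read off the algebraic multiplicities:
  χ_A(x) = (x - 2)^3

Step 2 — compute geometric multiplicities via the rank-nullity identity g(λ) = n − rank(A − λI):
  rank(A − (2)·I) = 1, so dim ker(A − (2)·I) = n − 1 = 2

Summary:
  λ = 2: algebraic multiplicity = 3, geometric multiplicity = 2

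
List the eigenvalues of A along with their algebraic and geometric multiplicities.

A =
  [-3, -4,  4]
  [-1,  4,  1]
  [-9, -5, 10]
λ = 1: alg = 1, geom = 1; λ = 5: alg = 2, geom = 1

Step 1 — factor the characteristic polynomial to read off the algebraic multiplicities:
  χ_A(x) = (x - 5)^2*(x - 1)

Step 2 — compute geometric multiplicities via the rank-nullity identity g(λ) = n − rank(A − λI):
  rank(A − (1)·I) = 2, so dim ker(A − (1)·I) = n − 2 = 1
  rank(A − (5)·I) = 2, so dim ker(A − (5)·I) = n − 2 = 1

Summary:
  λ = 1: algebraic multiplicity = 1, geometric multiplicity = 1
  λ = 5: algebraic multiplicity = 2, geometric multiplicity = 1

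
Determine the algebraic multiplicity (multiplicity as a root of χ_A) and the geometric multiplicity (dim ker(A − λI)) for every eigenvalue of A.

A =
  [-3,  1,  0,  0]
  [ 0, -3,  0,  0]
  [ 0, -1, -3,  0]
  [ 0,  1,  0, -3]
λ = -3: alg = 4, geom = 3

Step 1 — factor the characteristic polynomial to read off the algebraic multiplicities:
  χ_A(x) = (x + 3)^4

Step 2 — compute geometric multiplicities via the rank-nullity identity g(λ) = n − rank(A − λI):
  rank(A − (-3)·I) = 1, so dim ker(A − (-3)·I) = n − 1 = 3

Summary:
  λ = -3: algebraic multiplicity = 4, geometric multiplicity = 3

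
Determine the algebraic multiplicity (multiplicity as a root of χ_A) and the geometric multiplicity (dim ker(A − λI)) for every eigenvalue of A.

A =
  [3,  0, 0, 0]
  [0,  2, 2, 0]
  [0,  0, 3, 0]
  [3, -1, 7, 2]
λ = 2: alg = 2, geom = 1; λ = 3: alg = 2, geom = 2

Step 1 — factor the characteristic polynomial to read off the algebraic multiplicities:
  χ_A(x) = (x - 3)^2*(x - 2)^2

Step 2 — compute geometric multiplicities via the rank-nullity identity g(λ) = n − rank(A − λI):
  rank(A − (2)·I) = 3, so dim ker(A − (2)·I) = n − 3 = 1
  rank(A − (3)·I) = 2, so dim ker(A − (3)·I) = n − 2 = 2

Summary:
  λ = 2: algebraic multiplicity = 2, geometric multiplicity = 1
  λ = 3: algebraic multiplicity = 2, geometric multiplicity = 2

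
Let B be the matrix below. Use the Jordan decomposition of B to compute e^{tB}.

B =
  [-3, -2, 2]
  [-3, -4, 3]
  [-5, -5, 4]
e^{tB} =
  [-2*t*exp(-t) + exp(-t), -2*t*exp(-t), 2*t*exp(-t)]
  [-3*t*exp(-t), -3*t*exp(-t) + exp(-t), 3*t*exp(-t)]
  [-5*t*exp(-t), -5*t*exp(-t), 5*t*exp(-t) + exp(-t)]

Strategy: write B = P · J · P⁻¹ where J is a Jordan canonical form, so e^{tB} = P · e^{tJ} · P⁻¹, and e^{tJ} can be computed block-by-block.

B has Jordan form
J =
  [-1,  1,  0]
  [ 0, -1,  0]
  [ 0,  0, -1]
(up to reordering of blocks).

Per-block formulas:
  For a 2×2 Jordan block J_2(-1): exp(t · J_2(-1)) = e^(-1t)·(I + t·N), where N is the 2×2 nilpotent shift.
  For a 1×1 block at λ = -1: exp(t · [-1]) = [e^(-1t)].

After assembling e^{tJ} and conjugating by P, we get:

e^{tB} =
  [-2*t*exp(-t) + exp(-t), -2*t*exp(-t), 2*t*exp(-t)]
  [-3*t*exp(-t), -3*t*exp(-t) + exp(-t), 3*t*exp(-t)]
  [-5*t*exp(-t), -5*t*exp(-t), 5*t*exp(-t) + exp(-t)]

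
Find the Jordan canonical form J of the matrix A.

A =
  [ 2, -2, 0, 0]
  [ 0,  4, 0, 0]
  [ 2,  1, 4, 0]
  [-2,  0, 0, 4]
J_1(2) ⊕ J_2(4) ⊕ J_1(4)

The characteristic polynomial is
  det(x·I − A) = x^4 - 14*x^3 + 72*x^2 - 160*x + 128 = (x - 4)^3*(x - 2)

Eigenvalues and multiplicities (the geometric multiplicity of λ is n − rank(A − λI), which equals the number of Jordan blocks for λ):
  λ = 2: algebraic multiplicity = 1, geometric multiplicity = 1
  λ = 4: algebraic multiplicity = 3, geometric multiplicity = 2

Determining the block sizes for each eigenvalue:
  λ = 2: one block (gm = 1), so the single block has size am = 1 → block sizes [1]
  λ = 4: 2 blocks summing to 3 forces exactly one block of size 2 and the rest size 1 → block sizes [2, 1]

Assembling the blocks gives a Jordan form
J =
  [2, 0, 0, 0]
  [0, 4, 1, 0]
  [0, 0, 4, 0]
  [0, 0, 0, 4]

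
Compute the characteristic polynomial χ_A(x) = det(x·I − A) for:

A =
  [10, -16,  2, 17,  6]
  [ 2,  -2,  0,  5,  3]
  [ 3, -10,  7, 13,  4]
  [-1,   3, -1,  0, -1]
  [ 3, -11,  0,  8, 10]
x^5 - 25*x^4 + 250*x^3 - 1250*x^2 + 3125*x - 3125

Expanding det(x·I − A) (e.g. by cofactor expansion or by noting that A is similar to its Jordan form J, which has the same characteristic polynomial as A) gives
  χ_A(x) = x^5 - 25*x^4 + 250*x^3 - 1250*x^2 + 3125*x - 3125
which factors as (x - 5)^5. The eigenvalues (with algebraic multiplicities) are λ = 5 with multiplicity 5.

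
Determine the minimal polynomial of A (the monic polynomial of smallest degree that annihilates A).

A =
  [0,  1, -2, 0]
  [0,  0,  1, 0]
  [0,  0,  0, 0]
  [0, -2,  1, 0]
x^3

The characteristic polynomial is χ_A(x) = x^4, so the eigenvalues are known. The minimal polynomial is
  m_A(x) = Π_λ (x − λ)^{k_λ}
where k_λ is the size of the *largest* Jordan block for λ (equivalently, the smallest k with (A − λI)^k v = 0 for every generalised eigenvector v of λ).

  λ = 0: largest Jordan block has size 3, contributing (x − 0)^3

So m_A(x) = x^3 = x^3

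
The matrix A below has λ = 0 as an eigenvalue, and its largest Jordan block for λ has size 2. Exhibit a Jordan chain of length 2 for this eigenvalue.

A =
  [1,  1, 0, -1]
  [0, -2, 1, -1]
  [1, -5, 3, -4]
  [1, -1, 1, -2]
A Jordan chain for λ = 0 of length 2:
v_1 = (1, 0, 1, 1)ᵀ
v_2 = (1, 0, 0, 0)ᵀ

Let N = A − (0)·I. We want v_2 with N^2 v_2 = 0 but N^1 v_2 ≠ 0; then v_{j-1} := N · v_j for j = 2, …, 2.

Pick v_2 = (1, 0, 0, 0)ᵀ.
Then v_1 = N · v_2 = (1, 0, 1, 1)ᵀ.

Sanity check: (A − (0)·I) v_1 = (0, 0, 0, 0)ᵀ = 0. ✓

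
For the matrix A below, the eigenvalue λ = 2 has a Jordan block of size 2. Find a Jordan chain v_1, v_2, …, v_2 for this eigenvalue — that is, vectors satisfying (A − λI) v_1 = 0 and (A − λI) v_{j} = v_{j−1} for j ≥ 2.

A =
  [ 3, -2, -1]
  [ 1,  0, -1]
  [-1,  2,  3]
A Jordan chain for λ = 2 of length 2:
v_1 = (1, 1, -1)ᵀ
v_2 = (1, 0, 0)ᵀ

Let N = A − (2)·I. We want v_2 with N^2 v_2 = 0 but N^1 v_2 ≠ 0; then v_{j-1} := N · v_j for j = 2, …, 2.

Pick v_2 = (1, 0, 0)ᵀ.
Then v_1 = N · v_2 = (1, 1, -1)ᵀ.

Sanity check: (A − (2)·I) v_1 = (0, 0, 0)ᵀ = 0. ✓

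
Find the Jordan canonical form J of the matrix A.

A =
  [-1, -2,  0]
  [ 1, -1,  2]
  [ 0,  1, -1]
J_3(-1)

The characteristic polynomial is
  det(x·I − A) = x^3 + 3*x^2 + 3*x + 1 = (x + 1)^3

Eigenvalues and multiplicities (the geometric multiplicity of λ is n − rank(A − λI), which equals the number of Jordan blocks for λ):
  λ = -1: algebraic multiplicity = 3, geometric multiplicity = 1

Determining the block sizes for each eigenvalue:
  λ = -1: one block (gm = 1), so the single block has size am = 3 → block sizes [3]

Assembling the blocks gives a Jordan form
J =
  [-1,  1,  0]
  [ 0, -1,  1]
  [ 0,  0, -1]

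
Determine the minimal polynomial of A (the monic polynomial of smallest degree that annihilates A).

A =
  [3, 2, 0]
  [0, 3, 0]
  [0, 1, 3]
x^2 - 6*x + 9

The characteristic polynomial is χ_A(x) = (x - 3)^3, so the eigenvalues are known. The minimal polynomial is
  m_A(x) = Π_λ (x − λ)^{k_λ}
where k_λ is the size of the *largest* Jordan block for λ (equivalently, the smallest k with (A − λI)^k v = 0 for every generalised eigenvector v of λ).

  λ = 3: largest Jordan block has size 2, contributing (x − 3)^2

So m_A(x) = (x - 3)^2 = x^2 - 6*x + 9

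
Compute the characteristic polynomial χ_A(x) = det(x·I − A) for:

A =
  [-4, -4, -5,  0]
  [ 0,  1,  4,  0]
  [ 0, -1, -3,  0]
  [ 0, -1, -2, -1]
x^4 + 7*x^3 + 15*x^2 + 13*x + 4

Expanding det(x·I − A) (e.g. by cofactor expansion or by noting that A is similar to its Jordan form J, which has the same characteristic polynomial as A) gives
  χ_A(x) = x^4 + 7*x^3 + 15*x^2 + 13*x + 4
which factors as (x + 1)^3*(x + 4). The eigenvalues (with algebraic multiplicities) are λ = -4 with multiplicity 1, λ = -1 with multiplicity 3.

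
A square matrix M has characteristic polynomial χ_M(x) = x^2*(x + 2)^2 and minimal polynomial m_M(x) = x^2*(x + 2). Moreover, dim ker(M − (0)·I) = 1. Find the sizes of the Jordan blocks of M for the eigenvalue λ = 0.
Block sizes for λ = 0: [2]

Step 1 — from the characteristic polynomial, algebraic multiplicity of λ = 0 is 2. From dim ker(M − (0)·I) = 1, there are exactly 1 Jordan blocks for λ = 0.
Step 2 — from the minimal polynomial, the factor (x − 0)^2 tells us the largest block for λ = 0 has size 2.
Step 3 — with total size 2, 1 blocks, and largest block 2, the block sizes (in nonincreasing order) are [2].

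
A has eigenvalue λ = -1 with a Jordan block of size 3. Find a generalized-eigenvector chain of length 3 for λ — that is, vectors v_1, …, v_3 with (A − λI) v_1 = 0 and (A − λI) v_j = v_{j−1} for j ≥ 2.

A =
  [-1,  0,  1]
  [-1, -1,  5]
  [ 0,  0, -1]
A Jordan chain for λ = -1 of length 3:
v_1 = (0, -1, 0)ᵀ
v_2 = (1, 5, 0)ᵀ
v_3 = (0, 0, 1)ᵀ

Let N = A − (-1)·I. We want v_3 with N^3 v_3 = 0 but N^2 v_3 ≠ 0; then v_{j-1} := N · v_j for j = 3, …, 2.

Pick v_3 = (0, 0, 1)ᵀ.
Then v_2 = N · v_3 = (1, 5, 0)ᵀ.
Then v_1 = N · v_2 = (0, -1, 0)ᵀ.

Sanity check: (A − (-1)·I) v_1 = (0, 0, 0)ᵀ = 0. ✓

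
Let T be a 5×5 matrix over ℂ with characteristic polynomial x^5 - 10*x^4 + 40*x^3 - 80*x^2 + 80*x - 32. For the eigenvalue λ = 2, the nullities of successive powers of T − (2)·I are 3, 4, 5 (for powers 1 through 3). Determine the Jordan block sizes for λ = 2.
Block sizes for λ = 2: [3, 1, 1]

From the dimensions of kernels of powers, the number of Jordan blocks of size at least j is d_j − d_{j−1} where d_j = dim ker(N^j) (with d_0 = 0). Computing the differences gives [3, 1, 1].
The number of blocks of size exactly k is (#blocks of size ≥ k) − (#blocks of size ≥ k + 1), so the partition is: 2 block(s) of size 1, 1 block(s) of size 3.
In nonincreasing order the block sizes are [3, 1, 1].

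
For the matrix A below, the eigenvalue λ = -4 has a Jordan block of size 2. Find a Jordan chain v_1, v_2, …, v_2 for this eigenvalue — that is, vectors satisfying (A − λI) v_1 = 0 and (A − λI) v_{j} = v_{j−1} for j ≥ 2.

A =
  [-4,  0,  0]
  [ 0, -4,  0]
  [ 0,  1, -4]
A Jordan chain for λ = -4 of length 2:
v_1 = (0, 0, 1)ᵀ
v_2 = (0, 1, 0)ᵀ

Let N = A − (-4)·I. We want v_2 with N^2 v_2 = 0 but N^1 v_2 ≠ 0; then v_{j-1} := N · v_j for j = 2, …, 2.

Pick v_2 = (0, 1, 0)ᵀ.
Then v_1 = N · v_2 = (0, 0, 1)ᵀ.

Sanity check: (A − (-4)·I) v_1 = (0, 0, 0)ᵀ = 0. ✓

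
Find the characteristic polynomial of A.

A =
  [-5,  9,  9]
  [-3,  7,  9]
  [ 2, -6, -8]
x^3 + 6*x^2 + 12*x + 8

Expanding det(x·I − A) (e.g. by cofactor expansion or by noting that A is similar to its Jordan form J, which has the same characteristic polynomial as A) gives
  χ_A(x) = x^3 + 6*x^2 + 12*x + 8
which factors as (x + 2)^3. The eigenvalues (with algebraic multiplicities) are λ = -2 with multiplicity 3.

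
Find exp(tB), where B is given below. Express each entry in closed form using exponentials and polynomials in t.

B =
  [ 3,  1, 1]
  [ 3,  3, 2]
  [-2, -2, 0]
e^{tB} =
  [t^2*exp(2*t) + t*exp(2*t) + exp(2*t), t*exp(2*t), t^2*exp(2*t)/2 + t*exp(2*t)]
  [t^2*exp(2*t) + 3*t*exp(2*t), t*exp(2*t) + exp(2*t), t^2*exp(2*t)/2 + 2*t*exp(2*t)]
  [-2*t^2*exp(2*t) - 2*t*exp(2*t), -2*t*exp(2*t), -t^2*exp(2*t) - 2*t*exp(2*t) + exp(2*t)]

Strategy: write B = P · J · P⁻¹ where J is a Jordan canonical form, so e^{tB} = P · e^{tJ} · P⁻¹, and e^{tJ} can be computed block-by-block.

B has Jordan form
J =
  [2, 1, 0]
  [0, 2, 1]
  [0, 0, 2]
(up to reordering of blocks).

Per-block formulas:
  For a 3×3 Jordan block J_3(2): exp(t · J_3(2)) = e^(2t)·(I + t·N + (t^2/2)·N^2), where N is the 3×3 nilpotent shift.

After assembling e^{tJ} and conjugating by P, we get:

e^{tB} =
  [t^2*exp(2*t) + t*exp(2*t) + exp(2*t), t*exp(2*t), t^2*exp(2*t)/2 + t*exp(2*t)]
  [t^2*exp(2*t) + 3*t*exp(2*t), t*exp(2*t) + exp(2*t), t^2*exp(2*t)/2 + 2*t*exp(2*t)]
  [-2*t^2*exp(2*t) - 2*t*exp(2*t), -2*t*exp(2*t), -t^2*exp(2*t) - 2*t*exp(2*t) + exp(2*t)]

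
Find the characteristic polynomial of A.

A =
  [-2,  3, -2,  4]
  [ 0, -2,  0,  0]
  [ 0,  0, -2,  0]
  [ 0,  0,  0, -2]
x^4 + 8*x^3 + 24*x^2 + 32*x + 16

Expanding det(x·I − A) (e.g. by cofactor expansion or by noting that A is similar to its Jordan form J, which has the same characteristic polynomial as A) gives
  χ_A(x) = x^4 + 8*x^3 + 24*x^2 + 32*x + 16
which factors as (x + 2)^4. The eigenvalues (with algebraic multiplicities) are λ = -2 with multiplicity 4.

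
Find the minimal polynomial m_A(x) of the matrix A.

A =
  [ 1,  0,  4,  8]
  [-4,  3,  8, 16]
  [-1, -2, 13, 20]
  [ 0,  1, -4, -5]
x^2 - 6*x + 9

The characteristic polynomial is χ_A(x) = (x - 3)^4, so the eigenvalues are known. The minimal polynomial is
  m_A(x) = Π_λ (x − λ)^{k_λ}
where k_λ is the size of the *largest* Jordan block for λ (equivalently, the smallest k with (A − λI)^k v = 0 for every generalised eigenvector v of λ).

  λ = 3: largest Jordan block has size 2, contributing (x − 3)^2

So m_A(x) = (x - 3)^2 = x^2 - 6*x + 9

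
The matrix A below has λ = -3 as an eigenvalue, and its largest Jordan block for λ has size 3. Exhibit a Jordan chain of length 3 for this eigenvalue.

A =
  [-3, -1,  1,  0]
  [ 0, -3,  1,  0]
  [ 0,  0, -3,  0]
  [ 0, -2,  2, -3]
A Jordan chain for λ = -3 of length 3:
v_1 = (-1, 0, 0, -2)ᵀ
v_2 = (1, 1, 0, 2)ᵀ
v_3 = (0, 0, 1, 0)ᵀ

Let N = A − (-3)·I. We want v_3 with N^3 v_3 = 0 but N^2 v_3 ≠ 0; then v_{j-1} := N · v_j for j = 3, …, 2.

Pick v_3 = (0, 0, 1, 0)ᵀ.
Then v_2 = N · v_3 = (1, 1, 0, 2)ᵀ.
Then v_1 = N · v_2 = (-1, 0, 0, -2)ᵀ.

Sanity check: (A − (-3)·I) v_1 = (0, 0, 0, 0)ᵀ = 0. ✓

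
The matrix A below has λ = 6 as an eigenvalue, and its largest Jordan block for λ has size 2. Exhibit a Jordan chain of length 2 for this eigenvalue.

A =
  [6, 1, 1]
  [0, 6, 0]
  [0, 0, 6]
A Jordan chain for λ = 6 of length 2:
v_1 = (1, 0, 0)ᵀ
v_2 = (0, 1, 0)ᵀ

Let N = A − (6)·I. We want v_2 with N^2 v_2 = 0 but N^1 v_2 ≠ 0; then v_{j-1} := N · v_j for j = 2, …, 2.

Pick v_2 = (0, 1, 0)ᵀ.
Then v_1 = N · v_2 = (1, 0, 0)ᵀ.

Sanity check: (A − (6)·I) v_1 = (0, 0, 0)ᵀ = 0. ✓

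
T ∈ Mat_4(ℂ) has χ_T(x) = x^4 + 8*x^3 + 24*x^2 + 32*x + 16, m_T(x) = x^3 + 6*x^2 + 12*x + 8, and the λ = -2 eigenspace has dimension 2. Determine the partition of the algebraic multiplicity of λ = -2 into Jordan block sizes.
Block sizes for λ = -2: [3, 1]

Step 1 — from the characteristic polynomial, algebraic multiplicity of λ = -2 is 4. From dim ker(T − (-2)·I) = 2, there are exactly 2 Jordan blocks for λ = -2.
Step 2 — from the minimal polynomial, the factor (x + 2)^3 tells us the largest block for λ = -2 has size 3.
Step 3 — with total size 4, 2 blocks, and largest block 3, the block sizes (in nonincreasing order) are [3, 1].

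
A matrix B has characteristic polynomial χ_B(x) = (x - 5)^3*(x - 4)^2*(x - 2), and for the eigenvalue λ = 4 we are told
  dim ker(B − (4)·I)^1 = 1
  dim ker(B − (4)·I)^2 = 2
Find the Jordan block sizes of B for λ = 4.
Block sizes for λ = 4: [2]

From the dimensions of kernels of powers, the number of Jordan blocks of size at least j is d_j − d_{j−1} where d_j = dim ker(N^j) (with d_0 = 0). Computing the differences gives [1, 1].
The number of blocks of size exactly k is (#blocks of size ≥ k) − (#blocks of size ≥ k + 1), so the partition is: 1 block(s) of size 2.
In nonincreasing order the block sizes are [2].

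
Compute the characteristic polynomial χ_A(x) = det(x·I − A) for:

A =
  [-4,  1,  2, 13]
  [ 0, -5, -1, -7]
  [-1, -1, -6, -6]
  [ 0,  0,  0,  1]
x^4 + 14*x^3 + 60*x^2 + 50*x - 125

Expanding det(x·I − A) (e.g. by cofactor expansion or by noting that A is similar to its Jordan form J, which has the same characteristic polynomial as A) gives
  χ_A(x) = x^4 + 14*x^3 + 60*x^2 + 50*x - 125
which factors as (x - 1)*(x + 5)^3. The eigenvalues (with algebraic multiplicities) are λ = -5 with multiplicity 3, λ = 1 with multiplicity 1.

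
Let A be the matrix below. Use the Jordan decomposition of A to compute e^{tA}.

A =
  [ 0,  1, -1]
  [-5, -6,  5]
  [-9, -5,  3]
e^{tA} =
  [5*t^2*exp(-t)/2 + t*exp(-t) + exp(-t), t^2*exp(-t)/2 + t*exp(-t), -t*exp(-t)]
  [-25*t^2*exp(-t)/2 - 5*t*exp(-t), -5*t^2*exp(-t)/2 - 5*t*exp(-t) + exp(-t), 5*t*exp(-t)]
  [-10*t^2*exp(-t) - 9*t*exp(-t), -2*t^2*exp(-t) - 5*t*exp(-t), 4*t*exp(-t) + exp(-t)]

Strategy: write A = P · J · P⁻¹ where J is a Jordan canonical form, so e^{tA} = P · e^{tJ} · P⁻¹, and e^{tJ} can be computed block-by-block.

A has Jordan form
J =
  [-1,  1,  0]
  [ 0, -1,  1]
  [ 0,  0, -1]
(up to reordering of blocks).

Per-block formulas:
  For a 3×3 Jordan block J_3(-1): exp(t · J_3(-1)) = e^(-1t)·(I + t·N + (t^2/2)·N^2), where N is the 3×3 nilpotent shift.

After assembling e^{tJ} and conjugating by P, we get:

e^{tA} =
  [5*t^2*exp(-t)/2 + t*exp(-t) + exp(-t), t^2*exp(-t)/2 + t*exp(-t), -t*exp(-t)]
  [-25*t^2*exp(-t)/2 - 5*t*exp(-t), -5*t^2*exp(-t)/2 - 5*t*exp(-t) + exp(-t), 5*t*exp(-t)]
  [-10*t^2*exp(-t) - 9*t*exp(-t), -2*t^2*exp(-t) - 5*t*exp(-t), 4*t*exp(-t) + exp(-t)]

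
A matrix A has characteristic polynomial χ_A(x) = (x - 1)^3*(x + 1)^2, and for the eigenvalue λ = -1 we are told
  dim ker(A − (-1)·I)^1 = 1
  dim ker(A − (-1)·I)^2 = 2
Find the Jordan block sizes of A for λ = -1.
Block sizes for λ = -1: [2]

From the dimensions of kernels of powers, the number of Jordan blocks of size at least j is d_j − d_{j−1} where d_j = dim ker(N^j) (with d_0 = 0). Computing the differences gives [1, 1].
The number of blocks of size exactly k is (#blocks of size ≥ k) − (#blocks of size ≥ k + 1), so the partition is: 1 block(s) of size 2.
In nonincreasing order the block sizes are [2].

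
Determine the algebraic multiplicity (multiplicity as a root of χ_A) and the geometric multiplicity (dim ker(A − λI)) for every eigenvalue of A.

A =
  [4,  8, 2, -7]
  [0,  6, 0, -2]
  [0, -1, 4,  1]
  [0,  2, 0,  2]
λ = 4: alg = 4, geom = 2

Step 1 — factor the characteristic polynomial to read off the algebraic multiplicities:
  χ_A(x) = (x - 4)^4

Step 2 — compute geometric multiplicities via the rank-nullity identity g(λ) = n − rank(A − λI):
  rank(A − (4)·I) = 2, so dim ker(A − (4)·I) = n − 2 = 2

Summary:
  λ = 4: algebraic multiplicity = 4, geometric multiplicity = 2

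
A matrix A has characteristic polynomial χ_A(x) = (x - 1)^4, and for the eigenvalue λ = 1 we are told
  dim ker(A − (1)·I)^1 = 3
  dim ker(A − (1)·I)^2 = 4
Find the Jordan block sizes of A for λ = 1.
Block sizes for λ = 1: [2, 1, 1]

From the dimensions of kernels of powers, the number of Jordan blocks of size at least j is d_j − d_{j−1} where d_j = dim ker(N^j) (with d_0 = 0). Computing the differences gives [3, 1].
The number of blocks of size exactly k is (#blocks of size ≥ k) − (#blocks of size ≥ k + 1), so the partition is: 2 block(s) of size 1, 1 block(s) of size 2.
In nonincreasing order the block sizes are [2, 1, 1].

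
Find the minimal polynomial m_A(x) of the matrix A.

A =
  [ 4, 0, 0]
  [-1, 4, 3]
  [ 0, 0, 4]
x^2 - 8*x + 16

The characteristic polynomial is χ_A(x) = (x - 4)^3, so the eigenvalues are known. The minimal polynomial is
  m_A(x) = Π_λ (x − λ)^{k_λ}
where k_λ is the size of the *largest* Jordan block for λ (equivalently, the smallest k with (A − λI)^k v = 0 for every generalised eigenvector v of λ).

  λ = 4: largest Jordan block has size 2, contributing (x − 4)^2

So m_A(x) = (x - 4)^2 = x^2 - 8*x + 16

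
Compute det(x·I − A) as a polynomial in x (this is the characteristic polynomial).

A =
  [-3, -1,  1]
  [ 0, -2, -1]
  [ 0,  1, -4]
x^3 + 9*x^2 + 27*x + 27

Expanding det(x·I − A) (e.g. by cofactor expansion or by noting that A is similar to its Jordan form J, which has the same characteristic polynomial as A) gives
  χ_A(x) = x^3 + 9*x^2 + 27*x + 27
which factors as (x + 3)^3. The eigenvalues (with algebraic multiplicities) are λ = -3 with multiplicity 3.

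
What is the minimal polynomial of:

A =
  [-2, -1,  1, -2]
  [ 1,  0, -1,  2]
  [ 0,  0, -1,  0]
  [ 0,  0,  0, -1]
x^2 + 2*x + 1

The characteristic polynomial is χ_A(x) = (x + 1)^4, so the eigenvalues are known. The minimal polynomial is
  m_A(x) = Π_λ (x − λ)^{k_λ}
where k_λ is the size of the *largest* Jordan block for λ (equivalently, the smallest k with (A − λI)^k v = 0 for every generalised eigenvector v of λ).

  λ = -1: largest Jordan block has size 2, contributing (x + 1)^2

So m_A(x) = (x + 1)^2 = x^2 + 2*x + 1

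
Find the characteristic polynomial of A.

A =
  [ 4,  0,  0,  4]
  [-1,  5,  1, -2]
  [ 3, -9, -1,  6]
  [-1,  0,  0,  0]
x^4 - 8*x^3 + 24*x^2 - 32*x + 16

Expanding det(x·I − A) (e.g. by cofactor expansion or by noting that A is similar to its Jordan form J, which has the same characteristic polynomial as A) gives
  χ_A(x) = x^4 - 8*x^3 + 24*x^2 - 32*x + 16
which factors as (x - 2)^4. The eigenvalues (with algebraic multiplicities) are λ = 2 with multiplicity 4.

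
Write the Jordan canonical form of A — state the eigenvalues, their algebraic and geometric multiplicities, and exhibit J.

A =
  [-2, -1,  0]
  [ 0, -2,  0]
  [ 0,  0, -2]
J_2(-2) ⊕ J_1(-2)

The characteristic polynomial is
  det(x·I − A) = x^3 + 6*x^2 + 12*x + 8 = (x + 2)^3

Eigenvalues and multiplicities (the geometric multiplicity of λ is n − rank(A − λI), which equals the number of Jordan blocks for λ):
  λ = -2: algebraic multiplicity = 3, geometric multiplicity = 2

Determining the block sizes for each eigenvalue:
  λ = -2: 2 blocks summing to 3 forces exactly one block of size 2 and the rest size 1 → block sizes [2, 1]

Assembling the blocks gives a Jordan form
J =
  [-2,  1,  0]
  [ 0, -2,  0]
  [ 0,  0, -2]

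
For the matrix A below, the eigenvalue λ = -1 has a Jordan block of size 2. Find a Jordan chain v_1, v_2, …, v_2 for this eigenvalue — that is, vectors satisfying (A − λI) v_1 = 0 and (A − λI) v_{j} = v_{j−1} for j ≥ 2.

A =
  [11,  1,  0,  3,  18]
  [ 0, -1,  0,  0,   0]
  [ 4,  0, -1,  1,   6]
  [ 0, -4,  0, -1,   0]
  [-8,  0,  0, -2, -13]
A Jordan chain for λ = -1 of length 2:
v_1 = (12, 0, 4, 0, -8)ᵀ
v_2 = (1, 0, 0, 0, 0)ᵀ

Let N = A − (-1)·I. We want v_2 with N^2 v_2 = 0 but N^1 v_2 ≠ 0; then v_{j-1} := N · v_j for j = 2, …, 2.

Pick v_2 = (1, 0, 0, 0, 0)ᵀ.
Then v_1 = N · v_2 = (12, 0, 4, 0, -8)ᵀ.

Sanity check: (A − (-1)·I) v_1 = (0, 0, 0, 0, 0)ᵀ = 0. ✓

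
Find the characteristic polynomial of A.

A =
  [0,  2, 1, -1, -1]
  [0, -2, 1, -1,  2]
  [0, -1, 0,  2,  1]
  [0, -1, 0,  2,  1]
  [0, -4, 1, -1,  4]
x^5 - 4*x^4 + 4*x^3

Expanding det(x·I − A) (e.g. by cofactor expansion or by noting that A is similar to its Jordan form J, which has the same characteristic polynomial as A) gives
  χ_A(x) = x^5 - 4*x^4 + 4*x^3
which factors as x^3*(x - 2)^2. The eigenvalues (with algebraic multiplicities) are λ = 0 with multiplicity 3, λ = 2 with multiplicity 2.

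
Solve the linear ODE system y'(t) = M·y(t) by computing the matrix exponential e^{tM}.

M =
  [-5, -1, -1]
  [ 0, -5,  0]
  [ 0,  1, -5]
e^{tM} =
  [exp(-5*t), -t^2*exp(-5*t)/2 - t*exp(-5*t), -t*exp(-5*t)]
  [0, exp(-5*t), 0]
  [0, t*exp(-5*t), exp(-5*t)]

Strategy: write M = P · J · P⁻¹ where J is a Jordan canonical form, so e^{tM} = P · e^{tJ} · P⁻¹, and e^{tJ} can be computed block-by-block.

M has Jordan form
J =
  [-5,  1,  0]
  [ 0, -5,  1]
  [ 0,  0, -5]
(up to reordering of blocks).

Per-block formulas:
  For a 3×3 Jordan block J_3(-5): exp(t · J_3(-5)) = e^(-5t)·(I + t·N + (t^2/2)·N^2), where N is the 3×3 nilpotent shift.

After assembling e^{tJ} and conjugating by P, we get:

e^{tM} =
  [exp(-5*t), -t^2*exp(-5*t)/2 - t*exp(-5*t), -t*exp(-5*t)]
  [0, exp(-5*t), 0]
  [0, t*exp(-5*t), exp(-5*t)]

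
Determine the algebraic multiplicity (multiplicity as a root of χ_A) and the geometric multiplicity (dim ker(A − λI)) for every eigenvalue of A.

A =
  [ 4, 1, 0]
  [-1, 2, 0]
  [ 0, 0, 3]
λ = 3: alg = 3, geom = 2

Step 1 — factor the characteristic polynomial to read off the algebraic multiplicities:
  χ_A(x) = (x - 3)^3

Step 2 — compute geometric multiplicities via the rank-nullity identity g(λ) = n − rank(A − λI):
  rank(A − (3)·I) = 1, so dim ker(A − (3)·I) = n − 1 = 2

Summary:
  λ = 3: algebraic multiplicity = 3, geometric multiplicity = 2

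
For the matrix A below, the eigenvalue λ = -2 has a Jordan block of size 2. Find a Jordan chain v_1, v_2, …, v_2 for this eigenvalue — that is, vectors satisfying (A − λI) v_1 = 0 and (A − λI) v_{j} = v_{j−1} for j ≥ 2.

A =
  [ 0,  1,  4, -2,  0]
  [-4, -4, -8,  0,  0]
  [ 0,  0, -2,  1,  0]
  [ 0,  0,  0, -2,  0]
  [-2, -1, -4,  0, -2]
A Jordan chain for λ = -2 of length 2:
v_1 = (2, -4, 0, 0, -2)ᵀ
v_2 = (1, 0, 0, 0, 0)ᵀ

Let N = A − (-2)·I. We want v_2 with N^2 v_2 = 0 but N^1 v_2 ≠ 0; then v_{j-1} := N · v_j for j = 2, …, 2.

Pick v_2 = (1, 0, 0, 0, 0)ᵀ.
Then v_1 = N · v_2 = (2, -4, 0, 0, -2)ᵀ.

Sanity check: (A − (-2)·I) v_1 = (0, 0, 0, 0, 0)ᵀ = 0. ✓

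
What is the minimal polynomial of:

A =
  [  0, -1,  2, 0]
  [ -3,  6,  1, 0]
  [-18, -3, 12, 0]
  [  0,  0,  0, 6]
x^3 - 18*x^2 + 108*x - 216

The characteristic polynomial is χ_A(x) = (x - 6)^4, so the eigenvalues are known. The minimal polynomial is
  m_A(x) = Π_λ (x − λ)^{k_λ}
where k_λ is the size of the *largest* Jordan block for λ (equivalently, the smallest k with (A − λI)^k v = 0 for every generalised eigenvector v of λ).

  λ = 6: largest Jordan block has size 3, contributing (x − 6)^3

So m_A(x) = (x - 6)^3 = x^3 - 18*x^2 + 108*x - 216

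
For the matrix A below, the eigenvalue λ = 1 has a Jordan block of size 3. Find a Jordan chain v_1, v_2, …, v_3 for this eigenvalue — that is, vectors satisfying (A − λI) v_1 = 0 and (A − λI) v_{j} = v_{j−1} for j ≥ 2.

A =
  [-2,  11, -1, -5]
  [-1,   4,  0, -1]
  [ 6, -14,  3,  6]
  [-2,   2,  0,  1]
A Jordan chain for λ = 1 of length 3:
v_1 = (2, 2, -4, 4)ᵀ
v_2 = (-3, -1, 6, -2)ᵀ
v_3 = (1, 0, 0, 0)ᵀ

Let N = A − (1)·I. We want v_3 with N^3 v_3 = 0 but N^2 v_3 ≠ 0; then v_{j-1} := N · v_j for j = 3, …, 2.

Pick v_3 = (1, 0, 0, 0)ᵀ.
Then v_2 = N · v_3 = (-3, -1, 6, -2)ᵀ.
Then v_1 = N · v_2 = (2, 2, -4, 4)ᵀ.

Sanity check: (A − (1)·I) v_1 = (0, 0, 0, 0)ᵀ = 0. ✓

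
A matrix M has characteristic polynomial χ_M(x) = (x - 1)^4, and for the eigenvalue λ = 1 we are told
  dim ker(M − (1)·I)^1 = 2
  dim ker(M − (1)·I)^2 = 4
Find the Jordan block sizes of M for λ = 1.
Block sizes for λ = 1: [2, 2]

From the dimensions of kernels of powers, the number of Jordan blocks of size at least j is d_j − d_{j−1} where d_j = dim ker(N^j) (with d_0 = 0). Computing the differences gives [2, 2].
The number of blocks of size exactly k is (#blocks of size ≥ k) − (#blocks of size ≥ k + 1), so the partition is: 2 block(s) of size 2.
In nonincreasing order the block sizes are [2, 2].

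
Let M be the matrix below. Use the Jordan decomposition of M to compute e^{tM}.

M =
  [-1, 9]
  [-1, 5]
e^{tM} =
  [-3*t*exp(2*t) + exp(2*t), 9*t*exp(2*t)]
  [-t*exp(2*t), 3*t*exp(2*t) + exp(2*t)]

Strategy: write M = P · J · P⁻¹ where J is a Jordan canonical form, so e^{tM} = P · e^{tJ} · P⁻¹, and e^{tJ} can be computed block-by-block.

M has Jordan form
J =
  [2, 1]
  [0, 2]
(up to reordering of blocks).

Per-block formulas:
  For a 2×2 Jordan block J_2(2): exp(t · J_2(2)) = e^(2t)·(I + t·N), where N is the 2×2 nilpotent shift.

After assembling e^{tJ} and conjugating by P, we get:

e^{tM} =
  [-3*t*exp(2*t) + exp(2*t), 9*t*exp(2*t)]
  [-t*exp(2*t), 3*t*exp(2*t) + exp(2*t)]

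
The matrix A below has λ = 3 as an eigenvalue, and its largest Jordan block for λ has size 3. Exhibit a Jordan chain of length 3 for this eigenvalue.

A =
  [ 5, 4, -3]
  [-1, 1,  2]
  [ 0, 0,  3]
A Jordan chain for λ = 3 of length 3:
v_1 = (2, -1, 0)ᵀ
v_2 = (-3, 2, 0)ᵀ
v_3 = (0, 0, 1)ᵀ

Let N = A − (3)·I. We want v_3 with N^3 v_3 = 0 but N^2 v_3 ≠ 0; then v_{j-1} := N · v_j for j = 3, …, 2.

Pick v_3 = (0, 0, 1)ᵀ.
Then v_2 = N · v_3 = (-3, 2, 0)ᵀ.
Then v_1 = N · v_2 = (2, -1, 0)ᵀ.

Sanity check: (A − (3)·I) v_1 = (0, 0, 0)ᵀ = 0. ✓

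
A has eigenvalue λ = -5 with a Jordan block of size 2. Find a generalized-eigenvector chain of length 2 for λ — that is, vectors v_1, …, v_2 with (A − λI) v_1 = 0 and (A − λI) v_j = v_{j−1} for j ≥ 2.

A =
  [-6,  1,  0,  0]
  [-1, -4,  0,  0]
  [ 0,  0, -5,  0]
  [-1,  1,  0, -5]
A Jordan chain for λ = -5 of length 2:
v_1 = (-1, -1, 0, -1)ᵀ
v_2 = (1, 0, 0, 0)ᵀ

Let N = A − (-5)·I. We want v_2 with N^2 v_2 = 0 but N^1 v_2 ≠ 0; then v_{j-1} := N · v_j for j = 2, …, 2.

Pick v_2 = (1, 0, 0, 0)ᵀ.
Then v_1 = N · v_2 = (-1, -1, 0, -1)ᵀ.

Sanity check: (A − (-5)·I) v_1 = (0, 0, 0, 0)ᵀ = 0. ✓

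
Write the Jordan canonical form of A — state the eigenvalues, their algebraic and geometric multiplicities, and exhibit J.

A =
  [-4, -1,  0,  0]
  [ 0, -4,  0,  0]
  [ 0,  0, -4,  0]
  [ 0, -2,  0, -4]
J_2(-4) ⊕ J_1(-4) ⊕ J_1(-4)

The characteristic polynomial is
  det(x·I − A) = x^4 + 16*x^3 + 96*x^2 + 256*x + 256 = (x + 4)^4

Eigenvalues and multiplicities (the geometric multiplicity of λ is n − rank(A − λI), which equals the number of Jordan blocks for λ):
  λ = -4: algebraic multiplicity = 4, geometric multiplicity = 3

Determining the block sizes for each eigenvalue:
  λ = -4: 3 blocks summing to 4 forces exactly one block of size 2 and the rest size 1 → block sizes [2, 1, 1]

Assembling the blocks gives a Jordan form
J =
  [-4,  1,  0,  0]
  [ 0, -4,  0,  0]
  [ 0,  0, -4,  0]
  [ 0,  0,  0, -4]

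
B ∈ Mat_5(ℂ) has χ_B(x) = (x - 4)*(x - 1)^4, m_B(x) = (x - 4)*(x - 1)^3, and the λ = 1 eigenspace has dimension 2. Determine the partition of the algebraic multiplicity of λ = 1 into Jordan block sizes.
Block sizes for λ = 1: [3, 1]

Step 1 — from the characteristic polynomial, algebraic multiplicity of λ = 1 is 4. From dim ker(B − (1)·I) = 2, there are exactly 2 Jordan blocks for λ = 1.
Step 2 — from the minimal polynomial, the factor (x − 1)^3 tells us the largest block for λ = 1 has size 3.
Step 3 — with total size 4, 2 blocks, and largest block 3, the block sizes (in nonincreasing order) are [3, 1].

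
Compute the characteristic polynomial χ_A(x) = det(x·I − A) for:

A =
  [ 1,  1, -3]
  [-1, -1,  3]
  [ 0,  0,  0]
x^3

Expanding det(x·I − A) (e.g. by cofactor expansion or by noting that A is similar to its Jordan form J, which has the same characteristic polynomial as A) gives
  χ_A(x) = x^3
which factors as x^3. The eigenvalues (with algebraic multiplicities) are λ = 0 with multiplicity 3.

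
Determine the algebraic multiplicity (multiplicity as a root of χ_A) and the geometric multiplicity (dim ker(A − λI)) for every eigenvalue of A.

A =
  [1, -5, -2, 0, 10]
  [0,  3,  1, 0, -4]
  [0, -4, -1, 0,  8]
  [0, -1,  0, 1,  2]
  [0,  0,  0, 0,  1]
λ = 1: alg = 5, geom = 3

Step 1 — factor the characteristic polynomial to read off the algebraic multiplicities:
  χ_A(x) = (x - 1)^5

Step 2 — compute geometric multiplicities via the rank-nullity identity g(λ) = n − rank(A − λI):
  rank(A − (1)·I) = 2, so dim ker(A − (1)·I) = n − 2 = 3

Summary:
  λ = 1: algebraic multiplicity = 5, geometric multiplicity = 3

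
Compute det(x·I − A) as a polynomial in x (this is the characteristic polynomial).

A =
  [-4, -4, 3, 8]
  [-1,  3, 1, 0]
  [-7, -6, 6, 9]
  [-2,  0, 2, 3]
x^4 - 8*x^3 + 18*x^2 - 27

Expanding det(x·I − A) (e.g. by cofactor expansion or by noting that A is similar to its Jordan form J, which has the same characteristic polynomial as A) gives
  χ_A(x) = x^4 - 8*x^3 + 18*x^2 - 27
which factors as (x - 3)^3*(x + 1). The eigenvalues (with algebraic multiplicities) are λ = -1 with multiplicity 1, λ = 3 with multiplicity 3.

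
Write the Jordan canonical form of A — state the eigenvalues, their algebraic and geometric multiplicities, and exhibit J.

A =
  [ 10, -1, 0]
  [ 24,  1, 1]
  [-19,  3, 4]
J_3(5)

The characteristic polynomial is
  det(x·I − A) = x^3 - 15*x^2 + 75*x - 125 = (x - 5)^3

Eigenvalues and multiplicities (the geometric multiplicity of λ is n − rank(A − λI), which equals the number of Jordan blocks for λ):
  λ = 5: algebraic multiplicity = 3, geometric multiplicity = 1

Determining the block sizes for each eigenvalue:
  λ = 5: one block (gm = 1), so the single block has size am = 3 → block sizes [3]

Assembling the blocks gives a Jordan form
J =
  [5, 1, 0]
  [0, 5, 1]
  [0, 0, 5]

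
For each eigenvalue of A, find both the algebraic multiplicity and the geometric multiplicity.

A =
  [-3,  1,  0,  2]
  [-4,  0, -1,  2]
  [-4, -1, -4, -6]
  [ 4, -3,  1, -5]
λ = -3: alg = 4, geom = 2

Step 1 — factor the characteristic polynomial to read off the algebraic multiplicities:
  χ_A(x) = (x + 3)^4

Step 2 — compute geometric multiplicities via the rank-nullity identity g(λ) = n − rank(A − λI):
  rank(A − (-3)·I) = 2, so dim ker(A − (-3)·I) = n − 2 = 2

Summary:
  λ = -3: algebraic multiplicity = 4, geometric multiplicity = 2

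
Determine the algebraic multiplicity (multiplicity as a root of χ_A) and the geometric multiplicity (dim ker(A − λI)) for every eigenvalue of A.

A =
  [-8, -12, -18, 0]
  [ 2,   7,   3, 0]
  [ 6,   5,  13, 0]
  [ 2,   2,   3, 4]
λ = 4: alg = 4, geom = 2

Step 1 — factor the characteristic polynomial to read off the algebraic multiplicities:
  χ_A(x) = (x - 4)^4

Step 2 — compute geometric multiplicities via the rank-nullity identity g(λ) = n − rank(A − λI):
  rank(A − (4)·I) = 2, so dim ker(A − (4)·I) = n − 2 = 2

Summary:
  λ = 4: algebraic multiplicity = 4, geometric multiplicity = 2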